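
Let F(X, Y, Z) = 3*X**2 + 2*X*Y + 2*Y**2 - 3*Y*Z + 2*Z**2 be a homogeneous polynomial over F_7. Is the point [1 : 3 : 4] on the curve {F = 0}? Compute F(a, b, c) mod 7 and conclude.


F(1,3,4) ≡ 2 (mod 7); P is NOT on the curve.

Evaluate F(1, 3, 4) term-by-term (mod 7).
  3*X**2 ↦ 3·1·1·1 = 3
  2*X*Y ↦ 2·1·3·1 = 6
  2*Y**2 ↦ 2·1·9·1 = 18
  -3*Y*Z ↦ -3·1·3·4 = -36
  2*Z**2 ↦ 2·1·1·16 = 32
Sum: F(1, 3, 4) = (3) + (6) + (18) + (-36) + (32) = 23.
Reducing mod 7: 23 ≡ 2 (mod 7).
Since F(a, b, c) ≡ 2 ≠ 0 (mod 7), P does NOT lie on the curve.


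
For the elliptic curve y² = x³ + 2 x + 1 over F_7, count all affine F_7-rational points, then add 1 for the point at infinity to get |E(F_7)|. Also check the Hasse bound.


Affine points = {(0, 1), (0, 6), (1, 2), (1, 5)}; affine count = 4; |E(F_7)| = 5.

Discriminant check: Δ ∝ 4a³ + 27b² = 4·2³ + 27·1² = 4·8 + 27·1 ≡ 3 (mod 7). Nonzero ⇒ E is nonsingular.
For each x ∈ F_7, compute rhs = x³ + 2·x + 1 mod 7, then count y ∈ F_7 with y² ≡ rhs.
  x = 0: rhs = 1, matching y values: 1, 6 (2 points).
  x = 1: rhs = 4, matching y values: 2, 5 (2 points).
  x = 2: rhs = 6, matching y values: none (0 points).
  x = 3: rhs = 6, matching y values: none (0 points).
  x = 4: rhs = 3, matching y values: none (0 points).
  x = 5: rhs = 3, matching y values: none (0 points).
  x = 6: rhs = 5, matching y values: none (0 points).
Total affine count: 4.
Full point count |E(F_7)| = 4 + 1 = 5.
Hasse bound: |5 − (7+1)| = |-3| = 3 ≤ 2√7 ≈ 5.2915 ✓.


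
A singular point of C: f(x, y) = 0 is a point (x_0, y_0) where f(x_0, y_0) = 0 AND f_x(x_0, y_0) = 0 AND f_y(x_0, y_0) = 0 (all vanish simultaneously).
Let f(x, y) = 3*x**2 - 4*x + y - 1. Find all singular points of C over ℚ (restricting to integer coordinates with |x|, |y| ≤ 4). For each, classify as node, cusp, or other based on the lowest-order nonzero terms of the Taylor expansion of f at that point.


No singular points in the scanned grid; C is smooth there.

Compute partial derivatives:
  f_x = 6*x - 4.
  f_y = 1.
f_y = 1 is a nonzero constant, so f_y never vanishes: no point (x, y) can satisfy f = f_x = f_y = 0. In particular no (x, y) ∈ {−4, ..., 4}² is singular; the curve is smooth.


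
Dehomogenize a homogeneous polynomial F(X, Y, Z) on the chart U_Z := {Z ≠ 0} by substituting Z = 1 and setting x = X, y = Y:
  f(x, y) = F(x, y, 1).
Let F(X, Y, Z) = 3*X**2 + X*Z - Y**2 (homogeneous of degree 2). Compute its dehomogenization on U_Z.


f(x, y) = 3*x**2 + x - y**2

On U_Z we set Z = 1. Each monomial c·X^i·Y^j·Z^k in F becomes c·x^i·y^j·1^k = c·x^i·y^j.
Substituting Z = 1: F(X, Y, 1) = 3*x**2 + x - y**2.
Note: deg(f) ≤ deg(F) = 2; strict inequality happens when F is divisible by Z (lost terms).


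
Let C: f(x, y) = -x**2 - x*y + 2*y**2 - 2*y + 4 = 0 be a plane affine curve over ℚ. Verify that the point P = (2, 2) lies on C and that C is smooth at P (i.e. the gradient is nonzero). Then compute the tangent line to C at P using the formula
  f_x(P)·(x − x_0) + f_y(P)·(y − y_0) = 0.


Tangent line at P: -6*x + 4*y + 4 = 0.

Step 1: f(2, 2) = 0, so P lies on C.
Step 2: partial derivatives
  f_x(x, y) = -2*x - y, f_y(x, y) = -x + 4*y - 2.
  f_x(P) = -6, f_y(P) = 4 (gradient nonzero, so P is smooth).
Step 3: tangent line at P: -6·(x − 2) + 4·(y − 2) = 0.
Expanding: -6*x + 4*y + 4 = 0.


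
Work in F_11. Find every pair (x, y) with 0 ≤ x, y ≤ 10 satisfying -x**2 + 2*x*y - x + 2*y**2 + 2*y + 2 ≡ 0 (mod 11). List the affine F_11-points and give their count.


Affine F_11-points: {(1, 0), (1, 9), (3, 1), (3, 6), (5, 7), (5, 9), (8, 6), (8, 7), (9, 0), (9, 1)}; count = 10.

For each of the 121 pairs (x, y) ∈ F_11², evaluate f(x, y) mod 11. Record the zeros.
  x = 0: [0↦2, 1↦6, 2↦3, 3↦4, 4↦9, 5↦7, 6↦9, 7↦4, 8↦3, 9↦6, 10↦2]  zeros at y ∈ ∅
  x = 1: [0↦0, 1↦6, 2↦5, 3↦8, 4↦4, 5↦4, 6↦8, 7↦5, 8↦6, 9↦0, 10↦9]  zeros at y ∈ {0, 9}
  x = 2: [0↦7, 1↦4, 2↦5, 3↦10, 4↦8, 5↦10, 6↦5, 7↦4, 8↦7, 9↦3, 10↦3]  zeros at y ∈ ∅
  x = 3: [0↦1, 1↦0, 2↦3, 3↦10, 4↦10, 5↦3, 6↦0, 7↦1, 8↦6, 9↦4, 10↦6]  zeros at y ∈ {1, 6}
  x = 4: [0↦4, 1↦5, 2↦10, 3↦8, 4↦10, 5↦5, 6↦4, 7↦7, 8↦3, 9↦3, 10↦7]  zeros at y ∈ ∅
  x = 5: [0↦5, 1↦8, 2↦4, 3↦4, 4↦8, 5↦5, 6↦6, 7↦0, 8↦9, 9↦0, 10↦6]  zeros at y ∈ {7, 9}
  x = 6: [0↦4, 1↦9, 2↦7, 3↦9, 4↦4, 5↦3, 6↦6, 7↦2, 8↦2, 9↦6, 10↦3]  zeros at y ∈ ∅
  x = 7: [0↦1, 1↦8, 2↦8, 3↦1, 4↦9, 5↦10, 6↦4, 7↦2, 8↦4, 9↦10, 10↦9]  zeros at y ∈ ∅
  x = 8: [0↦7, 1↦5, 2↦7, 3↦2, 4↦1, 5↦4, 6↦0, 7↦0, 8↦4, 9↦1, 10↦2]  zeros at y ∈ {6, 7}
  x = 9: [0↦0, 1↦0, 2↦4, 3↦1, 4↦2, 5↦7, 6↦5, 7↦7, 8↦2, 9↦1, 10↦4]  zeros at y ∈ {0, 1}
  x = 10: [0↦2, 1↦4, 2↦10, 3↦9, 4↦1, 5↦8, 6↦8, 7↦1, 8↦9, 9↦10, 10↦4]  zeros at y ∈ ∅
Collecting zeros: affine points = {(1, 0), (1, 9), (3, 1), (3, 6), (5, 7), (5, 9), (8, 6), (8, 7), (9, 0), (9, 1)}.
Total count |C(F_11)_aff| = 10.


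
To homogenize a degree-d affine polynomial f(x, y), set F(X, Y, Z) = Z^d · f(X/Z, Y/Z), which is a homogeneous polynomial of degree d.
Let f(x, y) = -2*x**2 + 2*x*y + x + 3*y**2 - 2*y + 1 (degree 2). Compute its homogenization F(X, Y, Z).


F(X, Y, Z) = -2*X**2 + 2*X*Y + X*Z + 3*Y**2 - 2*Y*Z + Z**2

deg(f) = 2.
Substitute x = X/Z, y = Y/Z into f, then multiply by Z^2.
  monomial -2·x^2·y^0 ↦ -2·X^2·Y^0·Z^0.
  monomial 2·x^1·y^1 ↦ 2·X^1·Y^1·Z^0.
  monomial 1·x^1·y^0 ↦ 1·X^1·Y^0·Z^1.
  monomial 3·x^0·y^2 ↦ 3·X^0·Y^2·Z^0.
  monomial -2·x^0·y^1 ↦ -2·X^0·Y^1·Z^1.
  monomial 1·x^0·y^0 ↦ 1·X^0·Y^0·Z^2.
Collecting: F(X, Y, Z) = -2*X**2 + 2*X*Y + X*Z + 3*Y**2 - 2*Y*Z + Z**2.


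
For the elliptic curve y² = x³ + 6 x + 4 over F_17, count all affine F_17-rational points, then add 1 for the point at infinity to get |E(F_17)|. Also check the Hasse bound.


Affine points = {(0, 2), (0, 15), (3, 7), (3, 10), (6, 1), (6, 16), (7, 7), (7, 10), (12, 6), (12, 11), (13, 1), (13, 16), (15, 1), (15, 16)}; affine count = 14; |E(F_17)| = 15.

Discriminant check: Δ ∝ 4a³ + 27b² = 4·6³ + 27·4² = 4·216 + 27·16 ≡ 4 (mod 17). Nonzero ⇒ E is nonsingular.
For each x ∈ F_17, compute rhs = x³ + 6·x + 4 mod 17, then count y ∈ F_17 with y² ≡ rhs.
  x = 0: rhs = 4, matching y values: 2, 15 (2 points).
  x = 1: rhs = 11, matching y values: none (0 points).
  x = 2: rhs = 7, matching y values: none (0 points).
  x = 3: rhs = 15, matching y values: 7, 10 (2 points).
  x = 4: rhs = 7, matching y values: none (0 points).
  x = 5: rhs = 6, matching y values: none (0 points).
  x = 6: rhs = 1, matching y values: 1, 16 (2 points).
  x = 7: rhs = 15, matching y values: 7, 10 (2 points).
  x = 8: rhs = 3, matching y values: none (0 points).
  x = 9: rhs = 5, matching y values: none (0 points).
  x = 10: rhs = 10, matching y values: none (0 points).
  x = 11: rhs = 7, matching y values: none (0 points).
  x = 12: rhs = 2, matching y values: 6, 11 (2 points).
  x = 13: rhs = 1, matching y values: 1, 16 (2 points).
  x = 14: rhs = 10, matching y values: none (0 points).
  x = 15: rhs = 1, matching y values: 1, 16 (2 points).
  x = 16: rhs = 14, matching y values: none (0 points).
Total affine count: 14.
Full point count |E(F_17)| = 14 + 1 = 15.
Hasse bound: |15 − (17+1)| = |-3| = 3 ≤ 2√17 ≈ 8.2462 ✓.


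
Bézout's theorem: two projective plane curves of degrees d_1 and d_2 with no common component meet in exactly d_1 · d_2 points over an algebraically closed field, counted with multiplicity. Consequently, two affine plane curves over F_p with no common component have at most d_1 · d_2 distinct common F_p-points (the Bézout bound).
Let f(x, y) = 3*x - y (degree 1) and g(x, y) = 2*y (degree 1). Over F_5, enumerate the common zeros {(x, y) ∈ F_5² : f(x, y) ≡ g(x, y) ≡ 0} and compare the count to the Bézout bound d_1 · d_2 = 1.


Common zeros: {(0, 0)}; count = 1; Bézout bound = 1.

deg(f) = 1, deg(g) = 1, so Bézout bound = 1.
Scan x ∈ F_5. For each x, list the y ∈ F_5 with f(x, y) ≡ 0 and those with g(x, y) ≡ 0 (mod 5); the common zeros in that column are the intersection.
  x = 0: f ≡ 0 at y ∈ {0}; g ≡ 0 at y ∈ {0}; common: {0}.
  x = 1: f ≡ 0 at y ∈ {3}; g ≡ 0 at y ∈ {0}; common: ∅.
  x = 2: f ≡ 0 at y ∈ {1}; g ≡ 0 at y ∈ {0}; common: ∅.
  x = 3: f ≡ 0 at y ∈ {4}; g ≡ 0 at y ∈ {0}; common: ∅.
  x = 4: f ≡ 0 at y ∈ {2}; g ≡ 0 at y ∈ {0}; common: ∅.
Collecting: common zeros = {(0, 0)}, so the count is 1.
Comparison with the Bézout bound: 1 ≤ 1 = deg(f)·deg(g), as expected for curves with no common component (the bound is attained).


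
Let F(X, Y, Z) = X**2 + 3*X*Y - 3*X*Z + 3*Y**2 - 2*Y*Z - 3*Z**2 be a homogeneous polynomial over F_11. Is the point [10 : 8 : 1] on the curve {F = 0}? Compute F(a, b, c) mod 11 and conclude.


F(10,8,1) ≡ 10 (mod 11); P is NOT on the curve.

Evaluate F(10, 8, 1) term-by-term (mod 11).
  X**2 ↦ 1·100·1·1 = 100
  3*X*Y ↦ 3·10·8·1 = 240
  -3*X*Z ↦ -3·10·1·1 = -30
  3*Y**2 ↦ 3·1·64·1 = 192
  -2*Y*Z ↦ -2·1·8·1 = -16
  -3*Z**2 ↦ -3·1·1·1 = -3
Sum: F(10, 8, 1) = (100) + (240) + (-30) + (192) + (-16) + (-3) = 483.
Reducing mod 11: 483 ≡ 10 (mod 11).
Since F(a, b, c) ≡ 10 ≠ 0 (mod 11), P does NOT lie on the curve.


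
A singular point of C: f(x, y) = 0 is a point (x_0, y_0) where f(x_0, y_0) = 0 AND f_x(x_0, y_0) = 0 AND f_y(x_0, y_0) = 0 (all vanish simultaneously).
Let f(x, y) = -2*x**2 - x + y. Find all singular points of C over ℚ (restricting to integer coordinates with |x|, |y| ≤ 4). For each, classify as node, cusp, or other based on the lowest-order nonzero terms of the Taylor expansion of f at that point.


No singular points in the scanned grid; C is smooth there.

Compute partial derivatives:
  f_x = -4*x - 1.
  f_y = 1.
f_y = 1 is a nonzero constant, so f_y never vanishes: no point (x, y) can satisfy f = f_x = f_y = 0. In particular no (x, y) ∈ {−4, ..., 4}² is singular; the curve is smooth.


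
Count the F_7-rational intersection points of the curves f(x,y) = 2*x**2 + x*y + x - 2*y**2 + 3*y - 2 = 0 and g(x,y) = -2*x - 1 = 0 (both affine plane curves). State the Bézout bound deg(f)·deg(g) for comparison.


Common zeros: ∅; count = 0; Bézout bound = 2.

deg(f) = 2, deg(g) = 1, so Bézout bound = 2.
Scan x ∈ F_7. For each x, list the y ∈ F_7 with f(x, y) ≡ 0 and those with g(x, y) ≡ 0 (mod 7); the common zeros in that column are the intersection.
  x = 0: f ≡ 0 at y ∈ {6}; g ≡ 0 at y ∈ ∅; common: ∅.
  x = 1: f ≡ 0 at y ∈ ∅; g ≡ 0 at y ∈ ∅; common: ∅.
  x = 2: f ≡ 0 at y ∈ ∅; g ≡ 0 at y ∈ ∅; common: ∅.
  x = 3: f ≡ 0 at y ∈ ∅; g ≡ 0 at y ∈ {0, 1, 2, 3, 4, 5, 6}; common: ∅.
  x = 4: f ≡ 0 at y ∈ ∅; g ≡ 0 at y ∈ ∅; common: ∅.
  x = 5: f ≡ 0 at y ∈ ∅; g ≡ 0 at y ∈ ∅; common: ∅.
  x = 6: f ≡ 0 at y ∈ ∅; g ≡ 0 at y ∈ ∅; common: ∅.
Collecting: common zeros = ∅, so the count is 0.
Comparison with the Bézout bound: 0 ≤ 2 = deg(f)·deg(g), as expected for curves with no common component (the affine F_7-count falls short of the bound because intersections may lie at infinity, over extension fields, or carry multiplicity).


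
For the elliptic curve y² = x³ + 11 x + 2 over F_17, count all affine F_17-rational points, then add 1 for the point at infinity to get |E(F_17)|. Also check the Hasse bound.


Affine points = {(0, 6), (0, 11), (2, 7), (2, 10), (4, 5), (4, 12), (11, 3), (11, 14), (12, 3), (12, 14), (13, 8), (13, 9)}; affine count = 12; |E(F_17)| = 13.

Discriminant check: Δ ∝ 4a³ + 27b² = 4·11³ + 27·2² = 4·1331 + 27·4 ≡ 9 (mod 17). Nonzero ⇒ E is nonsingular.
For each x ∈ F_17, compute rhs = x³ + 11·x + 2 mod 17, then count y ∈ F_17 with y² ≡ rhs.
  x = 0: rhs = 2, matching y values: 6, 11 (2 points).
  x = 1: rhs = 14, matching y values: none (0 points).
  x = 2: rhs = 15, matching y values: 7, 10 (2 points).
  x = 3: rhs = 11, matching y values: none (0 points).
  x = 4: rhs = 8, matching y values: 5, 12 (2 points).
  x = 5: rhs = 12, matching y values: none (0 points).
  x = 6: rhs = 12, matching y values: none (0 points).
  x = 7: rhs = 14, matching y values: none (0 points).
  x = 8: rhs = 7, matching y values: none (0 points).
  x = 9: rhs = 14, matching y values: none (0 points).
  x = 10: rhs = 7, matching y values: none (0 points).
  x = 11: rhs = 9, matching y values: 3, 14 (2 points).
  x = 12: rhs = 9, matching y values: 3, 14 (2 points).
  x = 13: rhs = 13, matching y values: 8, 9 (2 points).
  x = 14: rhs = 10, matching y values: none (0 points).
  x = 15: rhs = 6, matching y values: none (0 points).
  x = 16: rhs = 7, matching y values: none (0 points).
Total affine count: 12.
Full point count |E(F_17)| = 12 + 1 = 13.
Hasse bound: |13 − (17+1)| = |-5| = 5 ≤ 2√17 ≈ 8.2462 ✓.


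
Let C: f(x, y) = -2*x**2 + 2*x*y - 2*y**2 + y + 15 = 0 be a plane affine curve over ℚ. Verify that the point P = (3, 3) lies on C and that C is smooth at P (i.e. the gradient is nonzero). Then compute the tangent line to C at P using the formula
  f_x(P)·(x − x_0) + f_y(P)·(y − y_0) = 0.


Tangent line at P: -6*x - 5*y + 33 = 0.

Step 1: f(3, 3) = 0, so P lies on C.
Step 2: partial derivatives
  f_x(x, y) = -4*x + 2*y, f_y(x, y) = 2*x - 4*y + 1.
  f_x(P) = -6, f_y(P) = -5 (gradient nonzero, so P is smooth).
Step 3: tangent line at P: -6·(x − 3) + -5·(y − 3) = 0.
Expanding: -6*x - 5*y + 33 = 0.


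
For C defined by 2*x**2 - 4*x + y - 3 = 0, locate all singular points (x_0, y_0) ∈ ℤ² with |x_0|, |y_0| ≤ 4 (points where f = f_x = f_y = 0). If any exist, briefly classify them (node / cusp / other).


No singular points in the scanned grid; C is smooth there.

Compute partial derivatives:
  f_x = 4*x - 4.
  f_y = 1.
f_y = 1 is a nonzero constant, so f_y never vanishes: no point (x, y) can satisfy f = f_x = f_y = 0. In particular no (x, y) ∈ {−4, ..., 4}² is singular; the curve is smooth.


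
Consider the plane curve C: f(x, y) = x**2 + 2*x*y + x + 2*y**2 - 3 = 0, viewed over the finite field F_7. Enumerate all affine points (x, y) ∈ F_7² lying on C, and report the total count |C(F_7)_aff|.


Affine F_7-points: {(6, 4)}; count = 1.

For each of the 49 pairs (x, y) ∈ F_7², evaluate f(x, y) mod 7. Record the zeros.
  x = 0: [0↦4, 1↦6, 2↦5, 3↦1, 4↦1, 5↦5, 6↦6]  zeros at y ∈ ∅
  x = 1: [0↦6, 1↦3, 2↦4, 3↦2, 4↦4, 5↦3, 6↦6]  zeros at y ∈ ∅
  x = 2: [0↦3, 1↦2, 2↦5, 3↦5, 4↦2, 5↦3, 6↦1]  zeros at y ∈ ∅
  x = 3: [0↦2, 1↦3, 2↦1, 3↦3, 4↦2, 5↦5, 6↦5]  zeros at y ∈ ∅
  x = 4: [0↦3, 1↦6, 2↦6, 3↦3, 4↦4, 5↦2, 6↦4]  zeros at y ∈ ∅
  x = 5: [0↦6, 1↦4, 2↦6, 3↦5, 4↦1, 5↦1, 6↦5]  zeros at y ∈ ∅
  x = 6: [0↦4, 1↦4, 2↦1, 3↦2, 4↦0, 5↦2, 6↦1]  zeros at y ∈ {4}
Collecting zeros: affine points = {(6, 4)}.
Total count |C(F_7)_aff| = 1.


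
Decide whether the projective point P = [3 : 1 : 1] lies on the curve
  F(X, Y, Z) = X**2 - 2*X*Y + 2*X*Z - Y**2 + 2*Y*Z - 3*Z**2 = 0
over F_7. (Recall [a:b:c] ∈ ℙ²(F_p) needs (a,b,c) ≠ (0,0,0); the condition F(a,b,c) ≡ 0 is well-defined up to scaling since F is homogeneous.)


F(3,1,1) ≡ 0 (mod 7); P is on the curve.

Evaluate F(3, 1, 1) term-by-term (mod 7).
  X**2 ↦ 1·9·1·1 = 9
  -2*X*Y ↦ -2·3·1·1 = -6
  2*X*Z ↦ 2·3·1·1 = 6
  -Y**2 ↦ -1·1·1·1 = -1
  2*Y*Z ↦ 2·1·1·1 = 2
  -3*Z**2 ↦ -3·1·1·1 = -3
Sum: F(3, 1, 1) = (9) + (-6) + (6) + (-1) + (2) + (-3) = 7.
Reducing mod 7: 7 ≡ 0 (mod 7).
Since F(a, b, c) ≡ 0 (mod 7), P lies on the curve.


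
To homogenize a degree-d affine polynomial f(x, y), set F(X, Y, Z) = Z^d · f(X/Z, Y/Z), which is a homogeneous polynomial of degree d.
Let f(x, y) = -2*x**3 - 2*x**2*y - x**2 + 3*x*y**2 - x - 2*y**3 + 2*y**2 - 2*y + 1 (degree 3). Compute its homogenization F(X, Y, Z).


F(X, Y, Z) = -2*X**3 - 2*X**2*Y - X**2*Z + 3*X*Y**2 - X*Z**2 - 2*Y**3 + 2*Y**2*Z - 2*Y*Z**2 + Z**3

deg(f) = 3.
Substitute x = X/Z, y = Y/Z into f, then multiply by Z^3.
  monomial -2·x^3·y^0 ↦ -2·X^3·Y^0·Z^0.
  monomial -2·x^2·y^1 ↦ -2·X^2·Y^1·Z^0.
  monomial -1·x^2·y^0 ↦ -1·X^2·Y^0·Z^1.
  monomial 3·x^1·y^2 ↦ 3·X^1·Y^2·Z^0.
  monomial -1·x^1·y^0 ↦ -1·X^1·Y^0·Z^2.
  monomial -2·x^0·y^3 ↦ -2·X^0·Y^3·Z^0.
  monomial 2·x^0·y^2 ↦ 2·X^0·Y^2·Z^1.
  monomial -2·x^0·y^1 ↦ -2·X^0·Y^1·Z^2.
  monomial 1·x^0·y^0 ↦ 1·X^0·Y^0·Z^3.
Collecting: F(X, Y, Z) = -2*X**3 - 2*X**2*Y - X**2*Z + 3*X*Y**2 - X*Z**2 - 2*Y**3 + 2*Y**2*Z - 2*Y*Z**2 + Z**3.


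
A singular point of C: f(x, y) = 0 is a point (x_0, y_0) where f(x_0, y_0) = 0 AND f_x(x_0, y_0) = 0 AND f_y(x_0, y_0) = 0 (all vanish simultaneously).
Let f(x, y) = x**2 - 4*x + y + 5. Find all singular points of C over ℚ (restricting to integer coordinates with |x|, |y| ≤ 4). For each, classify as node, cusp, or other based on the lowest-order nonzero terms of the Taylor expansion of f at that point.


No singular points in the scanned grid; C is smooth there.

Compute partial derivatives:
  f_x = 2*x - 4.
  f_y = 1.
f_y = 1 is a nonzero constant, so f_y never vanishes: no point (x, y) can satisfy f = f_x = f_y = 0. In particular no (x, y) ∈ {−4, ..., 4}² is singular; the curve is smooth.


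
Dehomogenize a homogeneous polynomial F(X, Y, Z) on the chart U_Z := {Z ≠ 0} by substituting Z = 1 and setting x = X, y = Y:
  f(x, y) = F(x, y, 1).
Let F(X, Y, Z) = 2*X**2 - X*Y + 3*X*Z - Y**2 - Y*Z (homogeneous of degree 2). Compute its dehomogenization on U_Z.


f(x, y) = 2*x**2 - x*y + 3*x - y**2 - y

On U_Z we set Z = 1. Each monomial c·X^i·Y^j·Z^k in F becomes c·x^i·y^j·1^k = c·x^i·y^j.
Substituting Z = 1: F(X, Y, 1) = 2*x**2 - x*y + 3*x - y**2 - y.
Note: deg(f) ≤ deg(F) = 2; strict inequality happens when F is divisible by Z (lost terms).


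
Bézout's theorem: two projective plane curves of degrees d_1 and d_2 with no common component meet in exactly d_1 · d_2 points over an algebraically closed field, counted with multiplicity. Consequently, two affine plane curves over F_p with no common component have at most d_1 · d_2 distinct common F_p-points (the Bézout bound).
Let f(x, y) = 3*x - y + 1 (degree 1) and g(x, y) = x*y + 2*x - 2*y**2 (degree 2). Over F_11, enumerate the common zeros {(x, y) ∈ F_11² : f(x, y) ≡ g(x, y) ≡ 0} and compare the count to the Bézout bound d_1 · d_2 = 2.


Common zeros: {(8, 3), (9, 6)}; count = 2; Bézout bound = 2.

deg(f) = 1, deg(g) = 2, so Bézout bound = 2.
Scan x ∈ F_11. For each x, list the y ∈ F_11 with f(x, y) ≡ 0 and those with g(x, y) ≡ 0 (mod 11); the common zeros in that column are the intersection.
  x = 0: f ≡ 0 at y ∈ {1}; g ≡ 0 at y ∈ {0}; common: ∅.
  x = 1: f ≡ 0 at y ∈ {4}; g ≡ 0 at y ∈ ∅; common: ∅.
  x = 2: f ≡ 0 at y ∈ {7}; g ≡ 0 at y ∈ {2, 10}; common: ∅.
  x = 3: f ≡ 0 at y ∈ {10}; g ≡ 0 at y ∈ ∅; common: ∅.
  x = 4: f ≡ 0 at y ∈ {2}; g ≡ 0 at y ∈ {5, 8}; common: ∅.
  x = 5: f ≡ 0 at y ∈ {5}; g ≡ 0 at y ∈ ∅; common: ∅.
  x = 6: f ≡ 0 at y ∈ {8}; g ≡ 0 at y ∈ {7}; common: ∅.
  x = 7: f ≡ 0 at y ∈ {0}; g ≡ 0 at y ∈ ∅; common: ∅.
  x = 8: f ≡ 0 at y ∈ {3}; g ≡ 0 at y ∈ {1, 3}; common: {3}.
  x = 9: f ≡ 0 at y ∈ {6}; g ≡ 0 at y ∈ {4, 6}; common: {6}.
  x = 10: f ≡ 0 at y ∈ {9}; g ≡ 0 at y ∈ ∅; common: ∅.
Collecting: common zeros = {(8, 3), (9, 6)}, so the count is 2.
Comparison with the Bézout bound: 2 ≤ 2 = deg(f)·deg(g), as expected for curves with no common component (the bound is attained).


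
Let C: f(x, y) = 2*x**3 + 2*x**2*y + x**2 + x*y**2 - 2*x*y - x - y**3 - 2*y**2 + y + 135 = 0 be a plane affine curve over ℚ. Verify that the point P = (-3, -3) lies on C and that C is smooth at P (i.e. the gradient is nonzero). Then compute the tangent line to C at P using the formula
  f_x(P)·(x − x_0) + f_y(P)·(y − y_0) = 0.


Tangent line at P: 98*x + 28*y + 378 = 0.

Step 1: f(-3, -3) = 0, so P lies on C.
Step 2: partial derivatives
  f_x(x, y) = 6*x**2 + 4*x*y + 2*x + y**2 - 2*y - 1, f_y(x, y) = 2*x**2 + 2*x*y - 2*x - 3*y**2 - 4*y + 1.
  f_x(P) = 98, f_y(P) = 28 (gradient nonzero, so P is smooth).
Step 3: tangent line at P: 98·(x − -3) + 28·(y − -3) = 0.
Expanding: 98*x + 28*y + 378 = 0.


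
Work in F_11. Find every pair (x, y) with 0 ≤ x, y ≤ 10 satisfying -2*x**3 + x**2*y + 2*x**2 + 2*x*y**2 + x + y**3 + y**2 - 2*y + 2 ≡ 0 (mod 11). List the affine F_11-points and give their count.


Affine F_11-points: {(0, 6), (1, 5), (3, 7), (4, 1), (4, 5), (4, 7), (6, 0), (6, 10), (8, 8), (9, 9)}; count = 10.

For each of the 121 pairs (x, y) ∈ F_11², evaluate f(x, y) mod 11. Record the zeros.
  x = 0: [0↦2, 1↦2, 2↦10, 3↦10, 4↦8, 5↦10, 6↦0, 7↦6, 8↦1, 9↦2, 10↦4]  zeros at y ∈ {6}
  x = 1: [0↦3, 1↦6, 2↦10, 3↦10, 4↦1, 5↦0, 6↦2, 7↦2, 8↦6, 9↦9, 10↦6]  zeros at y ∈ {5}
  x = 2: [0↦7, 1↦4, 2↦6, 3↦8, 4↦5, 5↦3, 6↦8, 7↦4, 8↦8, 9↦4, 10↦9]  zeros at y ∈ ∅
  x = 3: [0↦2, 1↦6, 2↦8, 3↦3, 4↦8, 5↦7, 6↦6, 7↦0, 8↦6, 9↦8, 10↦1]  zeros at y ∈ {7}
  x = 4: [0↦9, 1↦0, 2↦4, 3↦5, 4↦9, 5↦0, 6↦6, 7↦0, 8↦10, 9↦9, 10↦3]  zeros at y ∈ {1, 5, 7}
  x = 5: [0↦5, 1↦7, 2↦4, 3↦2, 4↦7, 5↦3, 6↦7, 7↦3, 8↦8, 9↦6, 10↦3]  zeros at y ∈ ∅
  x = 6: [0↦0, 1↦4, 2↦7, 3↦4, 4↦1, 5↦4, 6↦8, 7↦8, 8↦10, 9↦9, 10↦0]  zeros at y ∈ {0, 10}
  x = 7: [0↦4, 1↦1, 2↦1, 3↦10, 4↦1, 5↦2, 6↦8, 7↦3, 8↦4, 9↦6, 10↦4]  zeros at y ∈ ∅
  x = 8: [0↦5, 1↦8, 2↦7, 3↦8, 4↦6, 5↦7, 6↦6, 7↦9, 8↦0, 9↦7, 10↦3]  zeros at y ∈ {8}
  x = 9: [0↦2, 1↦2, 2↦2, 3↦8, 4↦4, 5↦7, 6↦1, 7↦3, 8↦8, 9↦0, 10↦7]  zeros at y ∈ {9}
  x = 10: [0↦5, 1↦4, 2↦7, 3↦9, 4↦5, 5↦1, 6↦3, 7↦6, 8↦5, 9↦6, 10↦4]  zeros at y ∈ ∅
Collecting zeros: affine points = {(0, 6), (1, 5), (3, 7), (4, 1), (4, 5), (4, 7), (6, 0), (6, 10), (8, 8), (9, 9)}.
Total count |C(F_11)_aff| = 10.


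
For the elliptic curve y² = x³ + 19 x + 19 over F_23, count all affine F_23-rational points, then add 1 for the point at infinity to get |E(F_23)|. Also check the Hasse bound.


Affine points = {(1, 4), (1, 19), (5, 3), (5, 20), (6, 2), (6, 21), (7, 9), (7, 14), (8, 4), (8, 19), (10, 6), (10, 17), (11, 8), (11, 15), (13, 5), (13, 18), (14, 4), (14, 19), (16, 7), (16, 16), (18, 11), (18, 12), (20, 2), (20, 21)}; affine count = 24; |E(F_23)| = 25.

Discriminant check: Δ ∝ 4a³ + 27b² = 4·19³ + 27·19² = 4·6859 + 27·361 ≡ 15 (mod 23). Nonzero ⇒ E is nonsingular.
For each x ∈ F_23, compute rhs = x³ + 19·x + 19 mod 23, then count y ∈ F_23 with y² ≡ rhs.
  x = 0: rhs = 19, matching y values: none (0 points).
  x = 1: rhs = 16, matching y values: 4, 19 (2 points).
  x = 2: rhs = 19, matching y values: none (0 points).
  x = 3: rhs = 11, matching y values: none (0 points).
  x = 4: rhs = 21, matching y values: none (0 points).
  x = 5: rhs = 9, matching y values: 3, 20 (2 points).
  x = 6: rhs = 4, matching y values: 2, 21 (2 points).
  x = 7: rhs = 12, matching y values: 9, 14 (2 points).
  x = 8: rhs = 16, matching y values: 4, 19 (2 points).
  x = 9: rhs = 22, matching y values: none (0 points).
  x = 10: rhs = 13, matching y values: 6, 17 (2 points).
  x = 11: rhs = 18, matching y values: 8, 15 (2 points).
  x = 12: rhs = 20, matching y values: none (0 points).
  x = 13: rhs = 2, matching y values: 5, 18 (2 points).
  x = 14: rhs = 16, matching y values: 4, 19 (2 points).
  x = 15: rhs = 22, matching y values: none (0 points).
  x = 16: rhs = 3, matching y values: 7, 16 (2 points).
  x = 17: rhs = 11, matching y values: none (0 points).
  x = 18: rhs = 6, matching y values: 11, 12 (2 points).
  x = 19: rhs = 17, matching y values: none (0 points).
  x = 20: rhs = 4, matching y values: 2, 21 (2 points).
  x = 21: rhs = 19, matching y values: none (0 points).
  x = 22: rhs = 22, matching y values: none (0 points).
Total affine count: 24.
Full point count |E(F_23)| = 24 + 1 = 25.
Hasse bound: |25 − (23+1)| = |1| = 1 ≤ 2√23 ≈ 9.5917 ✓.


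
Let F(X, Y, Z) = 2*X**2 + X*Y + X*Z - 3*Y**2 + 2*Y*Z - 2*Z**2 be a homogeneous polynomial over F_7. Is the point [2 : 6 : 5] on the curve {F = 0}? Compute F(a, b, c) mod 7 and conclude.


F(2,6,5) ≡ 2 (mod 7); P is NOT on the curve.

Evaluate F(2, 6, 5) term-by-term (mod 7).
  2*X**2 ↦ 2·4·1·1 = 8
  X*Y ↦ 1·2·6·1 = 12
  X*Z ↦ 1·2·1·5 = 10
  -3*Y**2 ↦ -3·1·36·1 = -108
  2*Y*Z ↦ 2·1·6·5 = 60
  -2*Z**2 ↦ -2·1·1·25 = -50
Sum: F(2, 6, 5) = (8) + (12) + (10) + (-108) + (60) + (-50) = -68.
Reducing mod 7: -68 ≡ 2 (mod 7).
Since F(a, b, c) ≡ 2 ≠ 0 (mod 7), P does NOT lie on the curve.


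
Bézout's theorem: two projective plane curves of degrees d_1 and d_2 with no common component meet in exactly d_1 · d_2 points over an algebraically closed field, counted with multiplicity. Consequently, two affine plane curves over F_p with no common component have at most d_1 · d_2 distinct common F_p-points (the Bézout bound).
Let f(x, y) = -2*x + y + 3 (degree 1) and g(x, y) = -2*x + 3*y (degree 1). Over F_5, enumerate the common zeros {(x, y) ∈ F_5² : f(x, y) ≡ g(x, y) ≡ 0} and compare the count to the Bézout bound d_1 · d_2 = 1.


Common zeros: {(1, 4)}; count = 1; Bézout bound = 1.

deg(f) = 1, deg(g) = 1, so Bézout bound = 1.
Scan x ∈ F_5. For each x, list the y ∈ F_5 with f(x, y) ≡ 0 and those with g(x, y) ≡ 0 (mod 5); the common zeros in that column are the intersection.
  x = 0: f ≡ 0 at y ∈ {2}; g ≡ 0 at y ∈ {0}; common: ∅.
  x = 1: f ≡ 0 at y ∈ {4}; g ≡ 0 at y ∈ {4}; common: {4}.
  x = 2: f ≡ 0 at y ∈ {1}; g ≡ 0 at y ∈ {3}; common: ∅.
  x = 3: f ≡ 0 at y ∈ {3}; g ≡ 0 at y ∈ {2}; common: ∅.
  x = 4: f ≡ 0 at y ∈ {0}; g ≡ 0 at y ∈ {1}; common: ∅.
Collecting: common zeros = {(1, 4)}, so the count is 1.
Comparison with the Bézout bound: 1 ≤ 1 = deg(f)·deg(g), as expected for curves with no common component (the bound is attained).


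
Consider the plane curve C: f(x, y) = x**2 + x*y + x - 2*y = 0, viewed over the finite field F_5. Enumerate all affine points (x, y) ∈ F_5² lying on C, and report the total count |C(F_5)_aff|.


Affine F_5-points: {(0, 0), (1, 2), (3, 3), (4, 0)}; count = 4.

For each of the 25 pairs (x, y) ∈ F_5², evaluate f(x, y) mod 5. Record the zeros.
  x = 0: [0↦0, 1↦3, 2↦1, 3↦4, 4↦2]  zeros at y ∈ {0}
  x = 1: [0↦2, 1↦1, 2↦0, 3↦4, 4↦3]  zeros at y ∈ {2}
  x = 2: [0↦1, 1↦1, 2↦1, 3↦1, 4↦1]  zeros at y ∈ ∅
  x = 3: [0↦2, 1↦3, 2↦4, 3↦0, 4↦1]  zeros at y ∈ {3}
  x = 4: [0↦0, 1↦2, 2↦4, 3↦1, 4↦3]  zeros at y ∈ {0}
Collecting zeros: affine points = {(0, 0), (1, 2), (3, 3), (4, 0)}.
Total count |C(F_5)_aff| = 4.


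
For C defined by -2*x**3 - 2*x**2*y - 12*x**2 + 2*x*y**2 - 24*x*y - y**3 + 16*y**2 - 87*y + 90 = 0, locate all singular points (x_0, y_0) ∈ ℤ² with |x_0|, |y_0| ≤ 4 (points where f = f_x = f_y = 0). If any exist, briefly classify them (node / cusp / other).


Singular points: {(-3, 3)}; classification: cusp.

Compute partial derivatives:
  f_x = -6*x**2 - 4*x*y - 24*x + 2*y**2 - 24*y.
  f_y = -2*x**2 + 4*x*y - 24*x - 3*y**2 + 32*y - 87.
Scan x_0 ∈ {−4, ..., 4}. For each x_0, f_y(x_0, y) is a polynomial in y; find its integer roots y ∈ {−4, ..., 4}, then test f_x and f at those candidates.
  x = -4: f_y(-4, y) = -3*y**2 + 16*y - 23; no integer root y with |y| ≤ 4.
  x = -3: f_y(-3, y) = -3*y**2 + 20*y - 33; vanishes at y ∈ {3}. (-3, 3): f_x = 0, f = 0 — SINGULAR.
  x = -2: f_y(-2, y) = -3*y**2 + 24*y - 47; no integer root y with |y| ≤ 4.
  x = -1: f_y(-1, y) = -3*y**2 + 28*y - 65; no integer root y with |y| ≤ 4.
  x = 0: f_y(0, y) = -3*y**2 + 32*y - 87; no integer root y with |y| ≤ 4.
  x = 1: f_y(1, y) = -3*y**2 + 36*y - 113; no integer root y with |y| ≤ 4.
  x = 2: f_y(2, y) = -3*y**2 + 40*y - 143; no integer root y with |y| ≤ 4.
  x = 3: f_y(3, y) = -3*y**2 + 44*y - 177; no integer root y with |y| ≤ 4.
  x = 4: f_y(4, y) = -3*y**2 + 48*y - 215; no integer root y with |y| ≤ 4.
Only singular point on the grid: (-3, 3).
Classify: substitute x = -3 + u, y = 3 + v and expand: f = -2*u**3 - 2*u**2*v + 2*u*v**2 - v**3 + v**2.
No constant or linear terms (consistent with a singular point). Quadratic part: v**2. Cubic part: -2*u**3 - 2*u**2*v + 2*u*v**2 - v**3.
The quadratic part v**2 is a perfect square, so there is a single (double) tangent line v = 0, i.e. y = 3. Restricting the cubic part to that line (v = 0) leaves -2*u**3 ≠ 0, so f is not divisible by v and the branch is v² ≈ 2*u**3 to lowest order — this is a cusp.
Classification: cusp.


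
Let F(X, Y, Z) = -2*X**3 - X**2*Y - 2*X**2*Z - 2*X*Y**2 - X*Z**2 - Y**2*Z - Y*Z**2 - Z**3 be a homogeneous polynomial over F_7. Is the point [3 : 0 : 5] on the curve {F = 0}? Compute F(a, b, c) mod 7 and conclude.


F(3,0,5) ≡ 6 (mod 7); P is NOT on the curve.

Evaluate F(3, 0, 5) term-by-term (mod 7).
  -2*X**3 ↦ -2·27·1·1 = -54
  -X**2*Y ↦ -1·9·0·1 = 0
  -2*X**2*Z ↦ -2·9·1·5 = -90
  -2*X*Y**2 ↦ -2·3·0·1 = 0
  -X*Z**2 ↦ -1·3·1·25 = -75
  -Y**2*Z ↦ -1·1·0·5 = 0
  -Y*Z**2 ↦ -1·1·0·25 = 0
  -Z**3 ↦ -1·1·1·125 = -125
Sum: F(3, 0, 5) = (-54) + (0) + (-90) + (0) + (-75) + (0) + (0) + (-125) = -344.
Reducing mod 7: -344 ≡ 6 (mod 7).
Since F(a, b, c) ≡ 6 ≠ 0 (mod 7), P does NOT lie on the curve.


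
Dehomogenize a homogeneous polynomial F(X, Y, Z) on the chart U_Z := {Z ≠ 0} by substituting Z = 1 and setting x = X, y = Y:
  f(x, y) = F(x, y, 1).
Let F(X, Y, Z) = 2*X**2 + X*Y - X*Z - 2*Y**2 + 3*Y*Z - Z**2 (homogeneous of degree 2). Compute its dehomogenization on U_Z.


f(x, y) = 2*x**2 + x*y - x - 2*y**2 + 3*y - 1

On U_Z we set Z = 1. Each monomial c·X^i·Y^j·Z^k in F becomes c·x^i·y^j·1^k = c·x^i·y^j.
Substituting Z = 1: F(X, Y, 1) = 2*x**2 + x*y - x - 2*y**2 + 3*y - 1.
Note: deg(f) ≤ deg(F) = 2; strict inequality happens when F is divisible by Z (lost terms).


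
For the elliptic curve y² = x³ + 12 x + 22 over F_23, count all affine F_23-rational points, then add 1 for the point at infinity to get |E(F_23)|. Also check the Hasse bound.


Affine points = {(1, 9), (1, 14), (2, 10), (2, 13), (3, 4), (3, 19), (5, 0), (7, 9), (7, 14), (8, 3), (8, 20), (9, 10), (9, 13), (11, 6), (11, 17), (12, 10), (12, 13), (13, 11), (13, 12), (14, 6), (14, 17), (15, 9), (15, 14), (16, 3), (16, 20), (19, 5), (19, 18), (21, 6), (21, 17), (22, 3), (22, 20)}; affine count = 31; |E(F_23)| = 32.

Discriminant check: Δ ∝ 4a³ + 27b² = 4·12³ + 27·22² = 4·1728 + 27·484 ≡ 16 (mod 23). Nonzero ⇒ E is nonsingular.
For each x ∈ F_23, compute rhs = x³ + 12·x + 22 mod 23, then count y ∈ F_23 with y² ≡ rhs.
  x = 0: rhs = 22, matching y values: none (0 points).
  x = 1: rhs = 12, matching y values: 9, 14 (2 points).
  x = 2: rhs = 8, matching y values: 10, 13 (2 points).
  x = 3: rhs = 16, matching y values: 4, 19 (2 points).
  x = 4: rhs = 19, matching y values: none (0 points).
  x = 5: rhs = 0, matching y values: 0 (1 points).
  x = 6: rhs = 11, matching y values: none (0 points).
  x = 7: rhs = 12, matching y values: 9, 14 (2 points).
  x = 8: rhs = 9, matching y values: 3, 20 (2 points).
  x = 9: rhs = 8, matching y values: 10, 13 (2 points).
  x = 10: rhs = 15, matching y values: none (0 points).
  x = 11: rhs = 13, matching y values: 6, 17 (2 points).
  x = 12: rhs = 8, matching y values: 10, 13 (2 points).
  x = 13: rhs = 6, matching y values: 11, 12 (2 points).
  x = 14: rhs = 13, matching y values: 6, 17 (2 points).
  x = 15: rhs = 12, matching y values: 9, 14 (2 points).
  x = 16: rhs = 9, matching y values: 3, 20 (2 points).
  x = 17: rhs = 10, matching y values: none (0 points).
  x = 18: rhs = 21, matching y values: none (0 points).
  x = 19: rhs = 2, matching y values: 5, 18 (2 points).
  x = 20: rhs = 5, matching y values: none (0 points).
  x = 21: rhs = 13, matching y values: 6, 17 (2 points).
  x = 22: rhs = 9, matching y values: 3, 20 (2 points).
Total affine count: 31.
Full point count |E(F_23)| = 31 + 1 = 32.
Hasse bound: |32 − (23+1)| = |8| = 8 ≤ 2√23 ≈ 9.5917 ✓.


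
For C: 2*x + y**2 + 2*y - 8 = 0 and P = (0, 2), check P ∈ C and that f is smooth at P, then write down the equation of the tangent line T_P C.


Tangent line at P: 2*x + 6*y - 12 = 0.

Step 1: f(0, 2) = 0, so P lies on C.
Step 2: partial derivatives
  f_x(x, y) = 2, f_y(x, y) = 2*y + 2.
  f_x(P) = 2, f_y(P) = 6 (gradient nonzero, so P is smooth).
Step 3: tangent line at P: 2·(x − 0) + 6·(y − 2) = 0.
Expanding: 2*x + 6*y - 12 = 0.


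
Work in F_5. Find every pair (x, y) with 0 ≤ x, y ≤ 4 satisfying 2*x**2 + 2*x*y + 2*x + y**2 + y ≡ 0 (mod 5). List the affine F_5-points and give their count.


Affine F_5-points: {(0, 0), (0, 4), (4, 0), (4, 1)}; count = 4.

For each of the 25 pairs (x, y) ∈ F_5², evaluate f(x, y) mod 5. Record the zeros.
  x = 0: [0↦0, 1↦2, 2↦1, 3↦2, 4↦0]  zeros at y ∈ {0, 4}
  x = 1: [0↦4, 1↦3, 2↦4, 3↦2, 4↦2]  zeros at y ∈ ∅
  x = 2: [0↦2, 1↦3, 2↦1, 3↦1, 4↦3]  zeros at y ∈ ∅
  x = 3: [0↦4, 1↦2, 2↦2, 3↦4, 4↦3]  zeros at y ∈ ∅
  x = 4: [0↦0, 1↦0, 2↦2, 3↦1, 4↦2]  zeros at y ∈ {0, 1}
Collecting zeros: affine points = {(0, 0), (0, 4), (4, 0), (4, 1)}.
Total count |C(F_5)_aff| = 4.


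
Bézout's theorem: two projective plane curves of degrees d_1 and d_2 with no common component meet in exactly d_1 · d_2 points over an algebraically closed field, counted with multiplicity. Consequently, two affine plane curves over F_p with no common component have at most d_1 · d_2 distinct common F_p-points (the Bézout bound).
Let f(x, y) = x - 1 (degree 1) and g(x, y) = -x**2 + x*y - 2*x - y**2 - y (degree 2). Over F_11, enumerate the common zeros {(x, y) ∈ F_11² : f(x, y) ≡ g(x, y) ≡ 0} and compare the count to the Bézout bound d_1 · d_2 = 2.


Common zeros: ∅; count = 0; Bézout bound = 2.

deg(f) = 1, deg(g) = 2, so Bézout bound = 2.
Scan x ∈ F_11. For each x, list the y ∈ F_11 with f(x, y) ≡ 0 and those with g(x, y) ≡ 0 (mod 11); the common zeros in that column are the intersection.
  x = 0: f ≡ 0 at y ∈ ∅; g ≡ 0 at y ∈ {0, 10}; common: ∅.
  x = 1: f ≡ 0 at y ∈ {0, 1, 2, 3, 4, 5, 6, 7, 8, 9, 10}; g ≡ 0 at y ∈ ∅; common: ∅.
  x = 2: f ≡ 0 at y ∈ ∅; g ≡ 0 at y ∈ ∅; common: ∅.
  x = 3: f ≡ 0 at y ∈ ∅; g ≡ 0 at y ∈ ∅; common: ∅.
  x = 4: f ≡ 0 at y ∈ ∅; g ≡ 0 at y ∈ {1, 2}; common: ∅.
  x = 5: f ≡ 0 at y ∈ ∅; g ≡ 0 at y ∈ ∅; common: ∅.
  x = 6: f ≡ 0 at y ∈ ∅; g ≡ 0 at y ∈ {1, 4}; common: ∅.
  x = 7: f ≡ 0 at y ∈ ∅; g ≡ 0 at y ∈ {2, 4}; common: ∅.
  x = 8: f ≡ 0 at y ∈ ∅; g ≡ 0 at y ∈ {8, 10}; common: ∅.
  x = 9: f ≡ 0 at y ∈ ∅; g ≡ 0 at y ∈ {0, 8}; common: ∅.
  x = 10: f ≡ 0 at y ∈ ∅; g ≡ 0 at y ∈ ∅; common: ∅.
Collecting: common zeros = ∅, so the count is 0.
Comparison with the Bézout bound: 0 ≤ 2 = deg(f)·deg(g), as expected for curves with no common component (the affine F_11-count falls short of the bound because intersections may lie at infinity, over extension fields, or carry multiplicity).


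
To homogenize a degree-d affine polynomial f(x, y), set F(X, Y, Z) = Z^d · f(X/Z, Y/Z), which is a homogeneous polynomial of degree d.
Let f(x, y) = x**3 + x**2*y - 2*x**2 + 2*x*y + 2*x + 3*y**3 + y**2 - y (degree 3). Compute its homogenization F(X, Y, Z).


F(X, Y, Z) = X**3 + X**2*Y - 2*X**2*Z + 2*X*Y*Z + 2*X*Z**2 + 3*Y**3 + Y**2*Z - Y*Z**2

deg(f) = 3.
Substitute x = X/Z, y = Y/Z into f, then multiply by Z^3.
  monomial 1·x^3·y^0 ↦ 1·X^3·Y^0·Z^0.
  monomial 1·x^2·y^1 ↦ 1·X^2·Y^1·Z^0.
  monomial -2·x^2·y^0 ↦ -2·X^2·Y^0·Z^1.
  monomial 2·x^1·y^1 ↦ 2·X^1·Y^1·Z^1.
  monomial 2·x^1·y^0 ↦ 2·X^1·Y^0·Z^2.
  monomial 3·x^0·y^3 ↦ 3·X^0·Y^3·Z^0.
  monomial 1·x^0·y^2 ↦ 1·X^0·Y^2·Z^1.
  monomial -1·x^0·y^1 ↦ -1·X^0·Y^1·Z^2.
Collecting: F(X, Y, Z) = X**3 + X**2*Y - 2*X**2*Z + 2*X*Y*Z + 2*X*Z**2 + 3*Y**3 + Y**2*Z - Y*Z**2.


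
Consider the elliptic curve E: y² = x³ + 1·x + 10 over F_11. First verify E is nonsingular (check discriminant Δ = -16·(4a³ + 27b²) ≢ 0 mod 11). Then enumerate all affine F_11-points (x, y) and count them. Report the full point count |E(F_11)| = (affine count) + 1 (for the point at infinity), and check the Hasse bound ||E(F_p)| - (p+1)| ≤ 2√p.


Affine points = {(1, 1), (1, 10), (2, 3), (2, 8), (4, 1), (4, 10), (6, 1), (6, 10), (9, 0)}; affine count = 9; |E(F_11)| = 10.

Discriminant check: Δ ∝ 4a³ + 27b² = 4·1³ + 27·10² = 4·1 + 27·100 ≡ 9 (mod 11). Nonzero ⇒ E is nonsingular.
For each x ∈ F_11, compute rhs = x³ + 1·x + 10 mod 11, then count y ∈ F_11 with y² ≡ rhs.
  x = 0: rhs = 10, matching y values: none (0 points).
  x = 1: rhs = 1, matching y values: 1, 10 (2 points).
  x = 2: rhs = 9, matching y values: 3, 8 (2 points).
  x = 3: rhs = 7, matching y values: none (0 points).
  x = 4: rhs = 1, matching y values: 1, 10 (2 points).
  x = 5: rhs = 8, matching y values: none (0 points).
  x = 6: rhs = 1, matching y values: 1, 10 (2 points).
  x = 7: rhs = 8, matching y values: none (0 points).
  x = 8: rhs = 2, matching y values: none (0 points).
  x = 9: rhs = 0, matching y values: 0 (1 points).
  x = 10: rhs = 8, matching y values: none (0 points).
Total affine count: 9.
Full point count |E(F_11)| = 9 + 1 = 10.
Hasse bound: |10 − (11+1)| = |-2| = 2 ≤ 2√11 ≈ 6.6332 ✓.


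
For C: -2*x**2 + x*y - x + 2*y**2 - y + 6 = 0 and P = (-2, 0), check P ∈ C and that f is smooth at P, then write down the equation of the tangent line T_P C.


Tangent line at P: 7*x - 3*y + 14 = 0.

Step 1: f(-2, 0) = 0, so P lies on C.
Step 2: partial derivatives
  f_x(x, y) = -4*x + y - 1, f_y(x, y) = x + 4*y - 1.
  f_x(P) = 7, f_y(P) = -3 (gradient nonzero, so P is smooth).
Step 3: tangent line at P: 7·(x − -2) + -3·(y − 0) = 0.
Expanding: 7*x - 3*y + 14 = 0.


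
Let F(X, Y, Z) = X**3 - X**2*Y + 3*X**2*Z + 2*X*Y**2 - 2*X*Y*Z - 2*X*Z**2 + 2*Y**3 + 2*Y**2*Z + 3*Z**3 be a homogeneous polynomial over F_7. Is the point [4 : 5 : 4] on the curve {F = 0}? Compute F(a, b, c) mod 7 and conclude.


F(4,5,4) ≡ 2 (mod 7); P is NOT on the curve.

Evaluate F(4, 5, 4) term-by-term (mod 7).
  X**3 ↦ 1·64·1·1 = 64
  -X**2*Y ↦ -1·16·5·1 = -80
  3*X**2*Z ↦ 3·16·1·4 = 192
  2*X*Y**2 ↦ 2·4·25·1 = 200
  -2*X*Y*Z ↦ -2·4·5·4 = -160
  -2*X*Z**2 ↦ -2·4·1·16 = -128
  2*Y**3 ↦ 2·1·125·1 = 250
  2*Y**2*Z ↦ 2·1·25·4 = 200
  3*Z**3 ↦ 3·1·1·64 = 192
Sum: F(4, 5, 4) = (64) + (-80) + (192) + (200) + (-160) + (-128) + (250) + (200) + (192) = 730.
Reducing mod 7: 730 ≡ 2 (mod 7).
Since F(a, b, c) ≡ 2 ≠ 0 (mod 7), P does NOT lie on the curve.


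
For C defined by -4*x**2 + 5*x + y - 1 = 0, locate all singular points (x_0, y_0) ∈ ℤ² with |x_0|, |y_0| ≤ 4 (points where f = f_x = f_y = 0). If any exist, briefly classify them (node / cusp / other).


No singular points in the scanned grid; C is smooth there.

Compute partial derivatives:
  f_x = 5 - 8*x.
  f_y = 1.
f_y = 1 is a nonzero constant, so f_y never vanishes: no point (x, y) can satisfy f = f_x = f_y = 0. In particular no (x, y) ∈ {−4, ..., 4}² is singular; the curve is smooth.


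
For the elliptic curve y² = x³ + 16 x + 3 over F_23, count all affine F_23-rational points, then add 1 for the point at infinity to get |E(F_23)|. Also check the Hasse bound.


Affine points = {(0, 7), (0, 16), (3, 3), (3, 20), (4, 4), (4, 19), (5, 1), (5, 22), (6, 4), (6, 19), (9, 5), (9, 18), (10, 6), (10, 17), (13, 4), (13, 19), (14, 2), (14, 21), (16, 10), (16, 13), (17, 6), (17, 17), (19, 6), (19, 17), (21, 3), (21, 20), (22, 3), (22, 20)}; affine count = 28; |E(F_23)| = 29.

Discriminant check: Δ ∝ 4a³ + 27b² = 4·16³ + 27·3² = 4·4096 + 27·9 ≡ 21 (mod 23). Nonzero ⇒ E is nonsingular.
For each x ∈ F_23, compute rhs = x³ + 16·x + 3 mod 23, then count y ∈ F_23 with y² ≡ rhs.
  x = 0: rhs = 3, matching y values: 7, 16 (2 points).
  x = 1: rhs = 20, matching y values: none (0 points).
  x = 2: rhs = 20, matching y values: none (0 points).
  x = 3: rhs = 9, matching y values: 3, 20 (2 points).
  x = 4: rhs = 16, matching y values: 4, 19 (2 points).
  x = 5: rhs = 1, matching y values: 1, 22 (2 points).
  x = 6: rhs = 16, matching y values: 4, 19 (2 points).
  x = 7: rhs = 21, matching y values: none (0 points).
  x = 8: rhs = 22, matching y values: none (0 points).
  x = 9: rhs = 2, matching y values: 5, 18 (2 points).
  x = 10: rhs = 13, matching y values: 6, 17 (2 points).
  x = 11: rhs = 15, matching y values: none (0 points).
  x = 12: rhs = 14, matching y values: none (0 points).
  x = 13: rhs = 16, matching y values: 4, 19 (2 points).
  x = 14: rhs = 4, matching y values: 2, 21 (2 points).
  x = 15: rhs = 7, matching y values: none (0 points).
  x = 16: rhs = 8, matching y values: 10, 13 (2 points).
  x = 17: rhs = 13, matching y values: 6, 17 (2 points).
  x = 18: rhs = 5, matching y values: none (0 points).
  x = 19: rhs = 13, matching y values: 6, 17 (2 points).
  x = 20: rhs = 20, matching y values: none (0 points).
  x = 21: rhs = 9, matching y values: 3, 20 (2 points).
  x = 22: rhs = 9, matching y values: 3, 20 (2 points).
Total affine count: 28.
Full point count |E(F_23)| = 28 + 1 = 29.
Hasse bound: |29 − (23+1)| = |5| = 5 ≤ 2√23 ≈ 9.5917 ✓.
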